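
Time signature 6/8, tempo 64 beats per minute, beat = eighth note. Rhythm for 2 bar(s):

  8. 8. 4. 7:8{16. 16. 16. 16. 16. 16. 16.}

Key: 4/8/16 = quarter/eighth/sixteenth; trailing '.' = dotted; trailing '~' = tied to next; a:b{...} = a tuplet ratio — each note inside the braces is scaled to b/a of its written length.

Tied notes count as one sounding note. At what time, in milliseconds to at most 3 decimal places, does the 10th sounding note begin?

1. 0.0ms @ 0 + 1406.25ms (3/2)
2. 1406.25ms @ 3/2 + 1406.25ms (3/2)
3. 2812.5ms @ 3 + 2812.5ms (3)
4. 5625.0ms @ 6 + 803.571ms (6/7)
5. 6428.571ms @ 48/7 + 803.571ms (6/7)
6. 7232.143ms @ 54/7 + 803.571ms (6/7)
7. 8035.714ms @ 60/7 + 803.571ms (6/7)
8. 8839.286ms @ 66/7 + 803.571ms (6/7)
9. 9642.857ms @ 72/7 + 803.571ms (6/7)
10. 10446.429ms @ 78/7 + 803.571ms (6/7)

note 10 onset = 78/7b = 10446.429ms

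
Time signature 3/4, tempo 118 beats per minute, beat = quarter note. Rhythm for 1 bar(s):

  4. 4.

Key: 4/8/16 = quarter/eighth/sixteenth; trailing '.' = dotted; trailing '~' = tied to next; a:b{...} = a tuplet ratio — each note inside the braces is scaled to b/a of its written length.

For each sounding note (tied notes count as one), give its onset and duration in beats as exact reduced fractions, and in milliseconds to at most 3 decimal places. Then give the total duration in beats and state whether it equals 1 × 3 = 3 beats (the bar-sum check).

1) 0.0ms=0b +762.712ms=3/2b
2) 762.712ms=3/2b +762.712ms=3/2b
Σ=3b of 3 (118bpm 3/4) — PASS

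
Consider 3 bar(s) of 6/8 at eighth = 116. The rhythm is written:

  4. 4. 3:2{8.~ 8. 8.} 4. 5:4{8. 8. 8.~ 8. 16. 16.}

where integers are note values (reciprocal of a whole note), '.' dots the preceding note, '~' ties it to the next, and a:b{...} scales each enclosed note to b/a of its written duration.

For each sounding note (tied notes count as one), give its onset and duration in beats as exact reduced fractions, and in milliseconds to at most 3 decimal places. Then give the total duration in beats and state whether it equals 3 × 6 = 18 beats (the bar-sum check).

1) 0.0ms=0b +1551.724ms=3b
2) 1551.724ms=3b +1551.724ms=3b
3) 3103.448ms=6b +1034.483ms=2b
4) 4137.931ms=8b +517.241ms=1b
5) 4655.172ms=9b +1551.724ms=3b
6) 6206.897ms=12b +620.69ms=6/5b
7) 6827.586ms=66/5b +620.69ms=6/5b
8) 7448.276ms=72/5b +1241.379ms=12/5b
9) 8689.655ms=84/5b +310.345ms=3/5b
10) 9000.0ms=87/5b +310.345ms=3/5b
Σ=18b of 18 (116bpm 6/8) — PASS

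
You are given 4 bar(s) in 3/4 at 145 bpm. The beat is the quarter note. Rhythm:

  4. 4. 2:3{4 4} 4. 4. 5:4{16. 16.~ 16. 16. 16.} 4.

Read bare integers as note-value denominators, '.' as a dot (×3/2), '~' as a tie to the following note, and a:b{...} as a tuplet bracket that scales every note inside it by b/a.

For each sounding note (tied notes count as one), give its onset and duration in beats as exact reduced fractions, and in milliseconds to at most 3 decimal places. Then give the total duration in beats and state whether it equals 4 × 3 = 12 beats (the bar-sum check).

1) 0.0ms=0b +620.69ms=3/2b
2) 620.69ms=3/2b +620.69ms=3/2b
3) 1241.379ms=3b +620.69ms=3/2b
4) 1862.069ms=9/2b +620.69ms=3/2b
5) 2482.759ms=6b +620.69ms=3/2b
6) 3103.448ms=15/2b +620.69ms=3/2b
7) 3724.138ms=9b +124.138ms=3/10b
8) 3848.276ms=93/10b +248.276ms=3/5b
9) 4096.552ms=99/10b +124.138ms=3/10b
10) 4220.69ms=51/5b +124.138ms=3/10b
11) 4344.828ms=21/2b +620.69ms=3/2b
Σ=12b of 12 (145bpm 3/4) — PASS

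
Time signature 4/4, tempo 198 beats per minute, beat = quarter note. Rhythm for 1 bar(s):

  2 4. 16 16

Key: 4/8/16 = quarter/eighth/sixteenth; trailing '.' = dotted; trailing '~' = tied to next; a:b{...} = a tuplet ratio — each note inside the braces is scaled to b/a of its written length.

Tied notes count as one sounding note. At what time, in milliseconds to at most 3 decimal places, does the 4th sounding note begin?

1. 0.0ms @ 0 + 606.061ms (2)
2. 606.061ms @ 2 + 454.545ms (3/2)
3. 1060.606ms @ 7/2 + 75.758ms (1/4)
4. 1136.364ms @ 15/4 + 75.758ms (1/4)

note 4 onset = 15/4b = 1136.364ms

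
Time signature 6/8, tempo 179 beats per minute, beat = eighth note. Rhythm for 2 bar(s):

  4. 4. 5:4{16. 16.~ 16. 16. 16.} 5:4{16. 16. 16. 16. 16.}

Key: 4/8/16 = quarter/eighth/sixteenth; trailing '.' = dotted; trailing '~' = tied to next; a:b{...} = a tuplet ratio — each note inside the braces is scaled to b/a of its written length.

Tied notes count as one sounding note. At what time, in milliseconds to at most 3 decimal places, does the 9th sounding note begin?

1. 0.0ms @ 0 + 1005.587ms (3)
2. 1005.587ms @ 3 + 1005.587ms (3)
3. 2011.173ms @ 6 + 201.117ms (3/5)
4. 2212.291ms @ 33/5 + 402.235ms (6/5)
5. 2614.525ms @ 39/5 + 201.117ms (3/5)
6. 2815.642ms @ 42/5 + 201.117ms (3/5)
7. 3016.76ms @ 9 + 201.117ms (3/5)
8. 3217.877ms @ 48/5 + 201.117ms (3/5)
9. 3418.994ms @ 51/5 + 201.117ms (3/5)
10. 3620.112ms @ 54/5 + 201.117ms (3/5)
11. 3821.229ms @ 57/5 + 201.117ms (3/5)

note 9 onset = 51/5b = 3418.994ms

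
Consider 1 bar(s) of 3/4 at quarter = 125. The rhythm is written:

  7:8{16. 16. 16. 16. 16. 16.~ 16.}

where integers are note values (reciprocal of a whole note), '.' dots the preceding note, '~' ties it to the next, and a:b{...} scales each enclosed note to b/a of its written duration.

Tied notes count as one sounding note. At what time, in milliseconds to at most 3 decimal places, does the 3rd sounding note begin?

1. 0.0ms @ 0 + 205.714ms (3/7)
2. 205.714ms @ 3/7 + 205.714ms (3/7)
3. 411.429ms @ 6/7 + 205.714ms (3/7)
4. 617.143ms @ 9/7 + 205.714ms (3/7)
5. 822.857ms @ 12/7 + 205.714ms (3/7)
6. 1028.571ms @ 15/7 + 411.429ms (6/7)

note 3 onset = 6/7b = 411.429ms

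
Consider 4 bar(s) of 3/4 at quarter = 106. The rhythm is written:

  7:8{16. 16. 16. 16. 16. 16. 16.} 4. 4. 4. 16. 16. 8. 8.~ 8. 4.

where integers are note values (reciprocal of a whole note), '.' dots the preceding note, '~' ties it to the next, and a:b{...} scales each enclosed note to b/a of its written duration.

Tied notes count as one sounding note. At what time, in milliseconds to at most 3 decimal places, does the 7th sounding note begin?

note 7 onset = 18/7b = 1455.526ms

1. 0.0ms @ 0 + 242.588ms (3/7)
2. 242.588ms @ 3/7 + 242.588ms (3/7)
3. 485.175ms @ 6/7 + 242.588ms (3/7)
4. 727.763ms @ 9/7 + 242.588ms (3/7)
5. 970.35ms @ 12/7 + 242.588ms (3/7)
6. 1212.938ms @ 15/7 + 242.588ms (3/7)
7. 1455.526ms @ 18/7 + 242.588ms (3/7)
8. 1698.113ms @ 3 + 849.057ms (3/2)
9. 2547.17ms @ 9/2 + 849.057ms (3/2)
10. 3396.226ms @ 6 + 849.057ms (3/2)
11. 4245.283ms @ 15/2 + 212.264ms (3/8)
12. 4457.547ms @ 63/8 + 212.264ms (3/8)
13. 4669.811ms @ 33/4 + 424.528ms (3/4)
14. 5094.34ms @ 9 + 849.057ms (3/2)
15. 5943.396ms @ 21/2 + 849.057ms (3/2)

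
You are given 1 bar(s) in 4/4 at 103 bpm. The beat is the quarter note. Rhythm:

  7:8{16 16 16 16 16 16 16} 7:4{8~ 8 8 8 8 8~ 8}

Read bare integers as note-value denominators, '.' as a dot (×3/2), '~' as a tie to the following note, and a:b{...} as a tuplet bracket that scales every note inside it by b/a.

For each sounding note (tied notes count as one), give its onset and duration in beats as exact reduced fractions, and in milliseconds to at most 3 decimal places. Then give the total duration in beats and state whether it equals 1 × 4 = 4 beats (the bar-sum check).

1) 0.0ms=0b +166.436ms=2/7b
2) 166.436ms=2/7b +166.436ms=2/7b
3) 332.871ms=4/7b +166.436ms=2/7b
4) 499.307ms=6/7b +166.436ms=2/7b
5) 665.742ms=8/7b +166.436ms=2/7b
6) 832.178ms=10/7b +166.436ms=2/7b
7) 998.613ms=12/7b +166.436ms=2/7b
8) 1165.049ms=2b +332.871ms=4/7b
9) 1497.92ms=18/7b +166.436ms=2/7b
10) 1664.355ms=20/7b +166.436ms=2/7b
11) 1830.791ms=22/7b +166.436ms=2/7b
12) 1997.226ms=24/7b +332.871ms=4/7b
Σ=4b of 4 (103bpm 4/4) — PASS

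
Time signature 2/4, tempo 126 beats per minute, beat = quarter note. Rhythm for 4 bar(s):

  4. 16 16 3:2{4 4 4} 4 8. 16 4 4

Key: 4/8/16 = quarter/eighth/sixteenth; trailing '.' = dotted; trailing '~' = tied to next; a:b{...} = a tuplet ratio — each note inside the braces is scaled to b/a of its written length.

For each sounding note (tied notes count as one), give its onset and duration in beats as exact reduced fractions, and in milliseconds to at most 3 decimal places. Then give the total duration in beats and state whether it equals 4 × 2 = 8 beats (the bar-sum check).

1) 0.0ms=0b +714.286ms=3/2b
2) 714.286ms=3/2b +119.048ms=1/4b
3) 833.333ms=7/4b +119.048ms=1/4b
4) 952.381ms=2b +317.46ms=2/3b
5) 1269.841ms=8/3b +317.46ms=2/3b
6) 1587.302ms=10/3b +317.46ms=2/3b
7) 1904.762ms=4b +476.19ms=1b
8) 2380.952ms=5b +357.143ms=3/4b
9) 2738.095ms=23/4b +119.048ms=1/4b
10) 2857.143ms=6b +476.19ms=1b
11) 3333.333ms=7b +476.19ms=1b
Σ=8b of 8 (126bpm 2/4) — PASS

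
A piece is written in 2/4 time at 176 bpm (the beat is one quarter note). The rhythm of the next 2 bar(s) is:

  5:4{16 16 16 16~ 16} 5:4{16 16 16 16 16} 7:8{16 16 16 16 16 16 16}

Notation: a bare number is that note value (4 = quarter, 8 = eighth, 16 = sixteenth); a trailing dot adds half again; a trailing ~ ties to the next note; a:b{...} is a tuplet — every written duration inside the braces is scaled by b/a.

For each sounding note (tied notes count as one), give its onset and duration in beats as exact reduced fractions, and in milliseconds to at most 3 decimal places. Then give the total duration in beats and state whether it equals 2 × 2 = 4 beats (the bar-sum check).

1) 0.0ms=0b +68.182ms=1/5b
2) 68.182ms=1/5b +68.182ms=1/5b
3) 136.364ms=2/5b +68.182ms=1/5b
4) 204.545ms=3/5b +136.364ms=2/5b
5) 340.909ms=1b +68.182ms=1/5b
6) 409.091ms=6/5b +68.182ms=1/5b
7) 477.273ms=7/5b +68.182ms=1/5b
8) 545.455ms=8/5b +68.182ms=1/5b
9) 613.636ms=9/5b +68.182ms=1/5b
10) 681.818ms=2b +97.403ms=2/7b
11) 779.221ms=16/7b +97.403ms=2/7b
12) 876.623ms=18/7b +97.403ms=2/7b
13) 974.026ms=20/7b +97.403ms=2/7b
14) 1071.429ms=22/7b +97.403ms=2/7b
15) 1168.831ms=24/7b +97.403ms=2/7b
16) 1266.234ms=26/7b +97.403ms=2/7b
Σ=4b of 4 (176bpm 2/4) — PASS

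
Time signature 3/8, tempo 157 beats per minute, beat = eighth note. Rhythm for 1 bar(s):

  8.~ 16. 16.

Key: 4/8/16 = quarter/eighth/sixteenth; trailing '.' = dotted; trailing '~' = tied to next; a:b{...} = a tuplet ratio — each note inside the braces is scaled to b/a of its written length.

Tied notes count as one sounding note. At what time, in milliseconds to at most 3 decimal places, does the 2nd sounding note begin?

note 2 onset = 9/4b = 859.873ms

1. 0.0ms @ 0 + 859.873ms (9/4)
2. 859.873ms @ 9/4 + 286.624ms (3/4)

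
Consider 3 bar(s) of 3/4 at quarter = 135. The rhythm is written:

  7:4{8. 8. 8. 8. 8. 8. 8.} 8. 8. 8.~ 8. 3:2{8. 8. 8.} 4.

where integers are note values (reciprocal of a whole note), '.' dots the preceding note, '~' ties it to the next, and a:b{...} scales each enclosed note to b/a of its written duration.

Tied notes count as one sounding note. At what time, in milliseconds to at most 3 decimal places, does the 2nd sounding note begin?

note 2 onset = 3/7b = 190.476ms

1. 0.0ms @ 0 + 190.476ms (3/7)
2. 190.476ms @ 3/7 + 190.476ms (3/7)
3. 380.952ms @ 6/7 + 190.476ms (3/7)
4. 571.429ms @ 9/7 + 190.476ms (3/7)
5. 761.905ms @ 12/7 + 190.476ms (3/7)
6. 952.381ms @ 15/7 + 190.476ms (3/7)
7. 1142.857ms @ 18/7 + 190.476ms (3/7)
8. 1333.333ms @ 3 + 333.333ms (3/4)
9. 1666.667ms @ 15/4 + 333.333ms (3/4)
10. 2000.0ms @ 9/2 + 666.667ms (3/2)
11. 2666.667ms @ 6 + 222.222ms (1/2)
12. 2888.889ms @ 13/2 + 222.222ms (1/2)
13. 3111.111ms @ 7 + 222.222ms (1/2)
14. 3333.333ms @ 15/2 + 666.667ms (3/2)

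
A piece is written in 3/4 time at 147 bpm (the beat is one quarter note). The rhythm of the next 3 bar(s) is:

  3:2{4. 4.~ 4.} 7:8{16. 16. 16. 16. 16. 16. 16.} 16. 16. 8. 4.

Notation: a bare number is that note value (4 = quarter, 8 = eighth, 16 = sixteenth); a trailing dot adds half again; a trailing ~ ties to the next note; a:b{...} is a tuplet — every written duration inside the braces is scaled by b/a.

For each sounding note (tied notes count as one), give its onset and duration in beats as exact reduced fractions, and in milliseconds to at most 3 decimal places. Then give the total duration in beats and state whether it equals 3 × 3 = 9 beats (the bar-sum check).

1) 0.0ms=0b +408.163ms=1b
2) 408.163ms=1b +816.327ms=2b
3) 1224.49ms=3b +174.927ms=3/7b
4) 1399.417ms=24/7b +174.927ms=3/7b
5) 1574.344ms=27/7b +174.927ms=3/7b
6) 1749.271ms=30/7b +174.927ms=3/7b
7) 1924.198ms=33/7b +174.927ms=3/7b
8) 2099.125ms=36/7b +174.927ms=3/7b
9) 2274.052ms=39/7b +174.927ms=3/7b
10) 2448.98ms=6b +153.061ms=3/8b
11) 2602.041ms=51/8b +153.061ms=3/8b
12) 2755.102ms=27/4b +306.122ms=3/4b
13) 3061.224ms=15/2b +612.245ms=3/2b
Σ=9b of 9 (147bpm 3/4) — PASS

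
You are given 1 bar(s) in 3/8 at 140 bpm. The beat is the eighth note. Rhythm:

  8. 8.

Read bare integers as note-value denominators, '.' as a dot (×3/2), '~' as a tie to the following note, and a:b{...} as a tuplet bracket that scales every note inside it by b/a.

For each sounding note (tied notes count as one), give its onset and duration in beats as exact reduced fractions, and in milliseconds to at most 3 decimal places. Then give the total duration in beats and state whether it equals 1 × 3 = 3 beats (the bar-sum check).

1) 0.0ms=0b +642.857ms=3/2b
2) 642.857ms=3/2b +642.857ms=3/2b
Σ=3b of 3 (140bpm 3/8) — PASS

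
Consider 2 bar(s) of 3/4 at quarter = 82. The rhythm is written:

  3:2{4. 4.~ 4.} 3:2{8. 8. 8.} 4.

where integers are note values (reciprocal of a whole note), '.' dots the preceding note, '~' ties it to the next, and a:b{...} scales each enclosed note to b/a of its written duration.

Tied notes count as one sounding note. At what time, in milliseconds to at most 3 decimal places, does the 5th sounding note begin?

note 5 onset = 4b = 2926.829ms

1. 0.0ms @ 0 + 731.707ms (1)
2. 731.707ms @ 1 + 1463.415ms (2)
3. 2195.122ms @ 3 + 365.854ms (1/2)
4. 2560.976ms @ 7/2 + 365.854ms (1/2)
5. 2926.829ms @ 4 + 365.854ms (1/2)
6. 3292.683ms @ 9/2 + 1097.561ms (3/2)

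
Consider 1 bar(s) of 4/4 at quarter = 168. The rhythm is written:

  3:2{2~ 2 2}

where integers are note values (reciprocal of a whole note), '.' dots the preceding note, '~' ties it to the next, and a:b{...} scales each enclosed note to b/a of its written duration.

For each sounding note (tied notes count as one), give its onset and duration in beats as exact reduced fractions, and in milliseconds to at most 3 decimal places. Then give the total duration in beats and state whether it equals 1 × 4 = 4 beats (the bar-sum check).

1) 0.0ms=0b +952.381ms=8/3b
2) 952.381ms=8/3b +476.19ms=4/3b
Σ=4b of 4 (168bpm 4/4) — PASS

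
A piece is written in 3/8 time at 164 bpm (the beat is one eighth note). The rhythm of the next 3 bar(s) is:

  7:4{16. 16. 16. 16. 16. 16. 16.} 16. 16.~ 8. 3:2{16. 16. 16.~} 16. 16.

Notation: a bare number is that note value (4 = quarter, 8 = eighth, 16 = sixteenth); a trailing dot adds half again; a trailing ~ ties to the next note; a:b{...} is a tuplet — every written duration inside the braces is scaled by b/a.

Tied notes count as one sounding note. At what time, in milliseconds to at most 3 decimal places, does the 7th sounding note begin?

note 7 onset = 18/7b = 940.767ms

1. 0.0ms @ 0 + 156.794ms (3/7)
2. 156.794ms @ 3/7 + 156.794ms (3/7)
3. 313.589ms @ 6/7 + 156.794ms (3/7)
4. 470.383ms @ 9/7 + 156.794ms (3/7)
5. 627.178ms @ 12/7 + 156.794ms (3/7)
6. 783.972ms @ 15/7 + 156.794ms (3/7)
7. 940.767ms @ 18/7 + 156.794ms (3/7)
8. 1097.561ms @ 3 + 274.39ms (3/4)
9. 1371.951ms @ 15/4 + 823.171ms (9/4)
10. 2195.122ms @ 6 + 182.927ms (1/2)
11. 2378.049ms @ 13/2 + 182.927ms (1/2)
12. 2560.976ms @ 7 + 457.317ms (5/4)
13. 3018.293ms @ 33/4 + 274.39ms (3/4)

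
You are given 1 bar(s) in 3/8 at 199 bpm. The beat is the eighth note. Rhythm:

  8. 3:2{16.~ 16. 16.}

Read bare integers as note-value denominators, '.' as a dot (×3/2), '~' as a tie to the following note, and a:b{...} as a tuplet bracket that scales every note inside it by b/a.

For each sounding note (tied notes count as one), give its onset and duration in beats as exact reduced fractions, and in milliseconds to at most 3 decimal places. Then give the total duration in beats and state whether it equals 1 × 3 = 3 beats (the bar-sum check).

1) 0.0ms=0b +452.261ms=3/2b
2) 452.261ms=3/2b +301.508ms=1b
3) 753.769ms=5/2b +150.754ms=1/2b
Σ=3b of 3 (199bpm 3/8) — PASS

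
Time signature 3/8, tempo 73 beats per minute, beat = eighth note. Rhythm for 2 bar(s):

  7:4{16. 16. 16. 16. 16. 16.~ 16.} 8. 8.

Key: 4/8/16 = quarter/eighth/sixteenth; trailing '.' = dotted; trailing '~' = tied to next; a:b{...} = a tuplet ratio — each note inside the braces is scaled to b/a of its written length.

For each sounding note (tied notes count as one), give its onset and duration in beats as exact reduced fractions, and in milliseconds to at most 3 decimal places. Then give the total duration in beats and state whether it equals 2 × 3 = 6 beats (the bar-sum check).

1) 0.0ms=0b +352.25ms=3/7b
2) 352.25ms=3/7b +352.25ms=3/7b
3) 704.501ms=6/7b +352.25ms=3/7b
4) 1056.751ms=9/7b +352.25ms=3/7b
5) 1409.002ms=12/7b +352.25ms=3/7b
6) 1761.252ms=15/7b +704.501ms=6/7b
7) 2465.753ms=3b +1232.877ms=3/2b
8) 3698.63ms=9/2b +1232.877ms=3/2b
Σ=6b of 6 (73bpm 3/8) — PASS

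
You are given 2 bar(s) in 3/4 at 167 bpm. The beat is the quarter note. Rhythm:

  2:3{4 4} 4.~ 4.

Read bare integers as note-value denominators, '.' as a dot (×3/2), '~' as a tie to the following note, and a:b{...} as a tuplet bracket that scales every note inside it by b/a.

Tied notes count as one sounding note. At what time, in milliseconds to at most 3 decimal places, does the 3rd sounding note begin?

1. 0.0ms @ 0 + 538.922ms (3/2)
2. 538.922ms @ 3/2 + 538.922ms (3/2)
3. 1077.844ms @ 3 + 1077.844ms (3)

note 3 onset = 3b = 1077.844ms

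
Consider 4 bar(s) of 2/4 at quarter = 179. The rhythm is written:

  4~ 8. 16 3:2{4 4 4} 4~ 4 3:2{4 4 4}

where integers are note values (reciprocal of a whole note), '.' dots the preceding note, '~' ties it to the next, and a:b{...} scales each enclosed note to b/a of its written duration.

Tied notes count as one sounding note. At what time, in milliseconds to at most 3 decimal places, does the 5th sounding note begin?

note 5 onset = 10/3b = 1117.318ms

1. 0.0ms @ 0 + 586.592ms (7/4)
2. 586.592ms @ 7/4 + 83.799ms (1/4)
3. 670.391ms @ 2 + 223.464ms (2/3)
4. 893.855ms @ 8/3 + 223.464ms (2/3)
5. 1117.318ms @ 10/3 + 223.464ms (2/3)
6. 1340.782ms @ 4 + 670.391ms (2)
7. 2011.173ms @ 6 + 223.464ms (2/3)
8. 2234.637ms @ 20/3 + 223.464ms (2/3)
9. 2458.101ms @ 22/3 + 223.464ms (2/3)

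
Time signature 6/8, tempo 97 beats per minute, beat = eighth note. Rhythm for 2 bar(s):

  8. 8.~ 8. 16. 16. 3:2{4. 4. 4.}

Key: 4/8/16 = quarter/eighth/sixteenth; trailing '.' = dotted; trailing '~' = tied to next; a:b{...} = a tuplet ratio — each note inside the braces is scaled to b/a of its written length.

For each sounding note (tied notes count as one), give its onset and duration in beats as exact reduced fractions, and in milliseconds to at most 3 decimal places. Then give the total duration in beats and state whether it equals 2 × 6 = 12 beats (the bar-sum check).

1) 0.0ms=0b +927.835ms=3/2b
2) 927.835ms=3/2b +1855.67ms=3b
3) 2783.505ms=9/2b +463.918ms=3/4b
4) 3247.423ms=21/4b +463.918ms=3/4b
5) 3711.34ms=6b +1237.113ms=2b
6) 4948.454ms=8b +1237.113ms=2b
7) 6185.567ms=10b +1237.113ms=2b
Σ=12b of 12 (97bpm 6/8) — PASS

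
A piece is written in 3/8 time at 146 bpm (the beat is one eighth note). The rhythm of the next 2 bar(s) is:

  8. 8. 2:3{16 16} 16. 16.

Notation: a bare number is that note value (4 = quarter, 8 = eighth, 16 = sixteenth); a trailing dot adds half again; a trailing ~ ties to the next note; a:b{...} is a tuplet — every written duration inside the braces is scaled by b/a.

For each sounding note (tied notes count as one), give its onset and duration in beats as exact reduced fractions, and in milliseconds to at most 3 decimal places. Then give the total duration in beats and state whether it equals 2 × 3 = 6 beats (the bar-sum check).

1) 0.0ms=0b +616.438ms=3/2b
2) 616.438ms=3/2b +616.438ms=3/2b
3) 1232.877ms=3b +308.219ms=3/4b
4) 1541.096ms=15/4b +308.219ms=3/4b
5) 1849.315ms=9/2b +308.219ms=3/4b
6) 2157.534ms=21/4b +308.219ms=3/4b
Σ=6b of 6 (146bpm 3/8) — PASS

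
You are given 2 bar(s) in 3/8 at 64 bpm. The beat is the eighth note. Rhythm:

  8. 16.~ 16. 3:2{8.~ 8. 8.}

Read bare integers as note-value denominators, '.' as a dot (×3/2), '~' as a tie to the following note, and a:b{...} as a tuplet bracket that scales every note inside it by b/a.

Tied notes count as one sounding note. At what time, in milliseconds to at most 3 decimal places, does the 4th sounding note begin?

1. 0.0ms @ 0 + 1406.25ms (3/2)
2. 1406.25ms @ 3/2 + 1406.25ms (3/2)
3. 2812.5ms @ 3 + 1875.0ms (2)
4. 4687.5ms @ 5 + 937.5ms (1)

note 4 onset = 5b = 4687.5ms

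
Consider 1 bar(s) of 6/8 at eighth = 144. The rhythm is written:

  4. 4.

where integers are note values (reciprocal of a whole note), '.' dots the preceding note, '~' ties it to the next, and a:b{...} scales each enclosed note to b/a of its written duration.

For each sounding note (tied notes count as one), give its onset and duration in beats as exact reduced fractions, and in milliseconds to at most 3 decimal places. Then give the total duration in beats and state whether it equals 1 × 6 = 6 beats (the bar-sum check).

1) 0.0ms=0b +1250.0ms=3b
2) 1250.0ms=3b +1250.0ms=3b
Σ=6b of 6 (144bpm 6/8) — PASS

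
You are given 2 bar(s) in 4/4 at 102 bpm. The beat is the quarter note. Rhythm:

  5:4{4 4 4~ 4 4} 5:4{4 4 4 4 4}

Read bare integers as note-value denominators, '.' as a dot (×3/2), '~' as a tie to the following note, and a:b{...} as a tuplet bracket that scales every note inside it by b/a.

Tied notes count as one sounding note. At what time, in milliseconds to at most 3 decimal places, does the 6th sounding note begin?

note 6 onset = 24/5b = 2823.529ms

1. 0.0ms @ 0 + 470.588ms (4/5)
2. 470.588ms @ 4/5 + 470.588ms (4/5)
3. 941.176ms @ 8/5 + 941.176ms (8/5)
4. 1882.353ms @ 16/5 + 470.588ms (4/5)
5. 2352.941ms @ 4 + 470.588ms (4/5)
6. 2823.529ms @ 24/5 + 470.588ms (4/5)
7. 3294.118ms @ 28/5 + 470.588ms (4/5)
8. 3764.706ms @ 32/5 + 470.588ms (4/5)
9. 4235.294ms @ 36/5 + 470.588ms (4/5)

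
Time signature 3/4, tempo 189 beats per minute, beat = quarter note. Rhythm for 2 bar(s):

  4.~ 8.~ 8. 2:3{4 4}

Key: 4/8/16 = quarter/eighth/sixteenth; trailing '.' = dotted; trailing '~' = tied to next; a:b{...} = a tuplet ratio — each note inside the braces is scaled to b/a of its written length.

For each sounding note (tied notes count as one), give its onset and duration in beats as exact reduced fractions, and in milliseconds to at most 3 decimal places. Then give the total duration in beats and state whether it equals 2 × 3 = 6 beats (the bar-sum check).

1) 0.0ms=0b +952.381ms=3b
2) 952.381ms=3b +476.19ms=3/2b
3) 1428.571ms=9/2b +476.19ms=3/2b
Σ=6b of 6 (189bpm 3/4) — PASS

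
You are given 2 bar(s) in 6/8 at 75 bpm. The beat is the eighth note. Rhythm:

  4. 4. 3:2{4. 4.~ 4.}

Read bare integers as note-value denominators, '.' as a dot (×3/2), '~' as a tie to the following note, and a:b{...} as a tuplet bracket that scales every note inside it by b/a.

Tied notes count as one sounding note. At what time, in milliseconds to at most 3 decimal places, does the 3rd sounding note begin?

note 3 onset = 6b = 4800.0ms

1. 0.0ms @ 0 + 2400.0ms (3)
2. 2400.0ms @ 3 + 2400.0ms (3)
3. 4800.0ms @ 6 + 1600.0ms (2)
4. 6400.0ms @ 8 + 3200.0ms (4)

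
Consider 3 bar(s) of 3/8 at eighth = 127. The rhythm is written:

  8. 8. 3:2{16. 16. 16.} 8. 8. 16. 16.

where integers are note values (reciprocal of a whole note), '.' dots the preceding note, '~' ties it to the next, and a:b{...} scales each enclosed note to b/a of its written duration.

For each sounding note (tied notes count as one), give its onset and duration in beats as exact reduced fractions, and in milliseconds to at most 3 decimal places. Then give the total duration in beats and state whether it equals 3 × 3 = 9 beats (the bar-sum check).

1) 0.0ms=0b +708.661ms=3/2b
2) 708.661ms=3/2b +708.661ms=3/2b
3) 1417.323ms=3b +236.22ms=1/2b
4) 1653.543ms=7/2b +236.22ms=1/2b
5) 1889.764ms=4b +236.22ms=1/2b
6) 2125.984ms=9/2b +708.661ms=3/2b
7) 2834.646ms=6b +708.661ms=3/2b
8) 3543.307ms=15/2b +354.331ms=3/4b
9) 3897.638ms=33/4b +354.331ms=3/4b
Σ=9b of 9 (127bpm 3/8) — PASS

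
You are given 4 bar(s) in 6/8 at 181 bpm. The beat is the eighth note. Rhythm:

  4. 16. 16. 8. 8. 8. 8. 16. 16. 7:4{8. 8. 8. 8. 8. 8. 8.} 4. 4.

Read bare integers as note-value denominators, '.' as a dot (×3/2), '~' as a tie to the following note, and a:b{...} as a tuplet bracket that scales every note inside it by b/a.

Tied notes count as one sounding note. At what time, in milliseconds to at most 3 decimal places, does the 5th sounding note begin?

1. 0.0ms @ 0 + 994.475ms (3)
2. 994.475ms @ 3 + 248.619ms (3/4)
3. 1243.094ms @ 15/4 + 248.619ms (3/4)
4. 1491.713ms @ 9/2 + 497.238ms (3/2)
5. 1988.95ms @ 6 + 497.238ms (3/2)
6. 2486.188ms @ 15/2 + 497.238ms (3/2)
7. 2983.425ms @ 9 + 497.238ms (3/2)
8. 3480.663ms @ 21/2 + 248.619ms (3/4)
9. 3729.282ms @ 45/4 + 248.619ms (3/4)
10. 3977.901ms @ 12 + 284.136ms (6/7)
11. 4262.036ms @ 90/7 + 284.136ms (6/7)
12. 4546.172ms @ 96/7 + 284.136ms (6/7)
13. 4830.308ms @ 102/7 + 284.136ms (6/7)
14. 5114.444ms @ 108/7 + 284.136ms (6/7)
15. 5398.579ms @ 114/7 + 284.136ms (6/7)
16. 5682.715ms @ 120/7 + 284.136ms (6/7)
17. 5966.851ms @ 18 + 994.475ms (3)
18. 6961.326ms @ 21 + 994.475ms (3)

note 5 onset = 6b = 1988.95ms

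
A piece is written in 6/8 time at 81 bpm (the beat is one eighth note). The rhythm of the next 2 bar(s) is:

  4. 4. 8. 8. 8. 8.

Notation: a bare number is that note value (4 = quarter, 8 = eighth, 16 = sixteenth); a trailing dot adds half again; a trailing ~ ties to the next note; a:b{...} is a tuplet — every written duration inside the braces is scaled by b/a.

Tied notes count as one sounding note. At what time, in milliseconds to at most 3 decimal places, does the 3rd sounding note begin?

1. 0.0ms @ 0 + 2222.222ms (3)
2. 2222.222ms @ 3 + 2222.222ms (3)
3. 4444.444ms @ 6 + 1111.111ms (3/2)
4. 5555.556ms @ 15/2 + 1111.111ms (3/2)
5. 6666.667ms @ 9 + 1111.111ms (3/2)
6. 7777.778ms @ 21/2 + 1111.111ms (3/2)

note 3 onset = 6b = 4444.444ms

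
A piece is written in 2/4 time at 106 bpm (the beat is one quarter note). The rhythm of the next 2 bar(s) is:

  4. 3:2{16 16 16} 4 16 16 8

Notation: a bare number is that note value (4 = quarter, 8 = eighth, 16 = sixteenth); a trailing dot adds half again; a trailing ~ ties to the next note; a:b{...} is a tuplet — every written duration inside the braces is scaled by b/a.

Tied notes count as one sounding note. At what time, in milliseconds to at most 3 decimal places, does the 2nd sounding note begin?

1. 0.0ms @ 0 + 849.057ms (3/2)
2. 849.057ms @ 3/2 + 94.34ms (1/6)
3. 943.396ms @ 5/3 + 94.34ms (1/6)
4. 1037.736ms @ 11/6 + 94.34ms (1/6)
5. 1132.075ms @ 2 + 566.038ms (1)
6. 1698.113ms @ 3 + 141.509ms (1/4)
7. 1839.623ms @ 13/4 + 141.509ms (1/4)
8. 1981.132ms @ 7/2 + 283.019ms (1/2)

note 2 onset = 3/2b = 849.057ms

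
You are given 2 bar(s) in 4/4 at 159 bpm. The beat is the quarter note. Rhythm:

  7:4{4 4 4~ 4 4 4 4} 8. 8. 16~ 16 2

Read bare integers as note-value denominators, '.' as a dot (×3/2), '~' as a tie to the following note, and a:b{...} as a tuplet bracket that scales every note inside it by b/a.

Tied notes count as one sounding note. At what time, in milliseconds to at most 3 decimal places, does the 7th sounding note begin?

note 7 onset = 4b = 1509.434ms

1. 0.0ms @ 0 + 215.633ms (4/7)
2. 215.633ms @ 4/7 + 215.633ms (4/7)
3. 431.267ms @ 8/7 + 431.267ms (8/7)
4. 862.534ms @ 16/7 + 215.633ms (4/7)
5. 1078.167ms @ 20/7 + 215.633ms (4/7)
6. 1293.801ms @ 24/7 + 215.633ms (4/7)
7. 1509.434ms @ 4 + 283.019ms (3/4)
8. 1792.453ms @ 19/4 + 283.019ms (3/4)
9. 2075.472ms @ 11/2 + 188.679ms (1/2)
10. 2264.151ms @ 6 + 754.717ms (2)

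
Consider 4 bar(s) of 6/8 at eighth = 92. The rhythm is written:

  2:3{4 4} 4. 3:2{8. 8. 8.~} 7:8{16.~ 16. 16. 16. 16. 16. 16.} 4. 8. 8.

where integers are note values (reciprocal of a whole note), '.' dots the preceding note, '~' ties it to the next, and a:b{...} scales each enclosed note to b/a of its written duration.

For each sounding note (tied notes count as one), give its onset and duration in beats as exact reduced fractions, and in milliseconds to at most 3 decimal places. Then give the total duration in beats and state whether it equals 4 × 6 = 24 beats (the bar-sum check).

1) 0.0ms=0b +1956.522ms=3b
2) 1956.522ms=3b +1956.522ms=3b
3) 3913.043ms=6b +1956.522ms=3b
4) 5869.565ms=9b +652.174ms=1b
5) 6521.739ms=10b +652.174ms=1b
6) 7173.913ms=11b +1770.186ms=19/7b
7) 8944.099ms=96/7b +559.006ms=6/7b
8) 9503.106ms=102/7b +559.006ms=6/7b
9) 10062.112ms=108/7b +559.006ms=6/7b
10) 10621.118ms=114/7b +559.006ms=6/7b
11) 11180.124ms=120/7b +559.006ms=6/7b
12) 11739.13ms=18b +1956.522ms=3b
13) 13695.652ms=21b +978.261ms=3/2b
14) 14673.913ms=45/2b +978.261ms=3/2b
Σ=24b of 24 (92bpm 6/8) — PASS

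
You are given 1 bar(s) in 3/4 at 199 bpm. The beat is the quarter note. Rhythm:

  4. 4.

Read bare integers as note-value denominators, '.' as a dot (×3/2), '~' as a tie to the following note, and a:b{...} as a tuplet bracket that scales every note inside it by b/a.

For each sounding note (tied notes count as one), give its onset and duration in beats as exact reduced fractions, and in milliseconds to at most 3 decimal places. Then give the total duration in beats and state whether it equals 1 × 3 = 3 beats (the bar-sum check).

1) 0.0ms=0b +452.261ms=3/2b
2) 452.261ms=3/2b +452.261ms=3/2b
Σ=3b of 3 (199bpm 3/4) — PASS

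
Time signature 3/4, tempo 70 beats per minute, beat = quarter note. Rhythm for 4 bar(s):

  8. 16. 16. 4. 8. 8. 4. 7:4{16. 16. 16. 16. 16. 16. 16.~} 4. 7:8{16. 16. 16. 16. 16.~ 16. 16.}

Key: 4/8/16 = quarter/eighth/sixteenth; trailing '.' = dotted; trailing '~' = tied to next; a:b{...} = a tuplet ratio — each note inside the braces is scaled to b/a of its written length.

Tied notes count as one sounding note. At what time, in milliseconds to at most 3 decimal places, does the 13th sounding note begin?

1. 0.0ms @ 0 + 642.857ms (3/4)
2. 642.857ms @ 3/4 + 321.429ms (3/8)
3. 964.286ms @ 9/8 + 321.429ms (3/8)
4. 1285.714ms @ 3/2 + 1285.714ms (3/2)
5. 2571.429ms @ 3 + 642.857ms (3/4)
6. 3214.286ms @ 15/4 + 642.857ms (3/4)
7. 3857.143ms @ 9/2 + 1285.714ms (3/2)
8. 5142.857ms @ 6 + 183.673ms (3/14)
9. 5326.531ms @ 87/14 + 183.673ms (3/14)
10. 5510.204ms @ 45/7 + 183.673ms (3/14)
11. 5693.878ms @ 93/14 + 183.673ms (3/14)
12. 5877.551ms @ 48/7 + 183.673ms (3/14)
13. 6061.224ms @ 99/14 + 183.673ms (3/14)
14. 6244.898ms @ 51/7 + 1469.388ms (12/7)
15. 7714.286ms @ 9 + 367.347ms (3/7)
16. 8081.633ms @ 66/7 + 367.347ms (3/7)
17. 8448.98ms @ 69/7 + 367.347ms (3/7)
18. 8816.327ms @ 72/7 + 367.347ms (3/7)
19. 9183.673ms @ 75/7 + 734.694ms (6/7)
20. 9918.367ms @ 81/7 + 367.347ms (3/7)

note 13 onset = 99/14b = 6061.224ms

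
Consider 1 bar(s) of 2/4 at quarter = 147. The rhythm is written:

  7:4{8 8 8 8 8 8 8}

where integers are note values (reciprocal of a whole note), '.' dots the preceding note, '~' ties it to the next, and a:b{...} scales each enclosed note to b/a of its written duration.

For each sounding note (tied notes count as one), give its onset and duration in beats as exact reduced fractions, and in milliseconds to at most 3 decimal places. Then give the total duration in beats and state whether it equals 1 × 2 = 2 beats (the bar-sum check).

1) 0.0ms=0b +116.618ms=2/7b
2) 116.618ms=2/7b +116.618ms=2/7b
3) 233.236ms=4/7b +116.618ms=2/7b
4) 349.854ms=6/7b +116.618ms=2/7b
5) 466.472ms=8/7b +116.618ms=2/7b
6) 583.09ms=10/7b +116.618ms=2/7b
7) 699.708ms=12/7b +116.618ms=2/7b
Σ=2b of 2 (147bpm 2/4) — PASS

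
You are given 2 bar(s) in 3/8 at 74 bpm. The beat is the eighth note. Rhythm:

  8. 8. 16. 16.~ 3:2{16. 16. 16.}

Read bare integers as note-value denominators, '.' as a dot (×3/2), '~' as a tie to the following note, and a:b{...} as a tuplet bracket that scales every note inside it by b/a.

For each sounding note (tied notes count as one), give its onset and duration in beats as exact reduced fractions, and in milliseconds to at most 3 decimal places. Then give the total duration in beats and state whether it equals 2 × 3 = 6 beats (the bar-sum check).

1) 0.0ms=0b +1216.216ms=3/2b
2) 1216.216ms=3/2b +1216.216ms=3/2b
3) 2432.432ms=3b +608.108ms=3/4b
4) 3040.541ms=15/4b +1013.514ms=5/4b
5) 4054.054ms=5b +405.405ms=1/2b
6) 4459.459ms=11/2b +405.405ms=1/2b
Σ=6b of 6 (74bpm 3/8) — PASS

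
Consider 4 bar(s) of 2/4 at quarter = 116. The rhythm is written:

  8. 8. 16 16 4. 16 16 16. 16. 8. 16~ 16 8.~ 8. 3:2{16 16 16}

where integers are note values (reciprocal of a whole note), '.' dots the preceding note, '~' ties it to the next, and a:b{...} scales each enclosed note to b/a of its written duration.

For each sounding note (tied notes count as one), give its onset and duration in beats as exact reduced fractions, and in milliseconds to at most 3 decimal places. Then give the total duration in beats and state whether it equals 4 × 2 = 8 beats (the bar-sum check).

1) 0.0ms=0b +387.931ms=3/4b
2) 387.931ms=3/4b +387.931ms=3/4b
3) 775.862ms=3/2b +129.31ms=1/4b
4) 905.172ms=7/4b +129.31ms=1/4b
5) 1034.483ms=2b +775.862ms=3/2b
6) 1810.345ms=7/2b +129.31ms=1/4b
7) 1939.655ms=15/4b +129.31ms=1/4b
8) 2068.966ms=4b +193.966ms=3/8b
9) 2262.931ms=35/8b +193.966ms=3/8b
10) 2456.897ms=19/4b +387.931ms=3/4b
11) 2844.828ms=11/2b +258.621ms=1/2b
12) 3103.448ms=6b +775.862ms=3/2b
13) 3879.31ms=15/2b +86.207ms=1/6b
14) 3965.517ms=23/3b +86.207ms=1/6b
15) 4051.724ms=47/6b +86.207ms=1/6b
Σ=8b of 8 (116bpm 2/4) — PASS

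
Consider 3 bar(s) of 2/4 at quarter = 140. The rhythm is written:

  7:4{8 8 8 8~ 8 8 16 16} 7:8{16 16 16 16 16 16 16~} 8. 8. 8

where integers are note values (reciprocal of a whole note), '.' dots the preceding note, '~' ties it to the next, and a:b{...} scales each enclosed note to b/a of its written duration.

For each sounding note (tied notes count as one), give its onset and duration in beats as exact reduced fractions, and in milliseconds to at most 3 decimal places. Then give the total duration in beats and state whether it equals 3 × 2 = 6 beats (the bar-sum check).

1) 0.0ms=0b +122.449ms=2/7b
2) 122.449ms=2/7b +122.449ms=2/7b
3) 244.898ms=4/7b +122.449ms=2/7b
4) 367.347ms=6/7b +244.898ms=4/7b
5) 612.245ms=10/7b +122.449ms=2/7b
6) 734.694ms=12/7b +61.224ms=1/7b
7) 795.918ms=13/7b +61.224ms=1/7b
8) 857.143ms=2b +122.449ms=2/7b
9) 979.592ms=16/7b +122.449ms=2/7b
10) 1102.041ms=18/7b +122.449ms=2/7b
11) 1224.49ms=20/7b +122.449ms=2/7b
12) 1346.939ms=22/7b +122.449ms=2/7b
13) 1469.388ms=24/7b +122.449ms=2/7b
14) 1591.837ms=26/7b +443.878ms=29/28b
15) 2035.714ms=19/4b +321.429ms=3/4b
16) 2357.143ms=11/2b +214.286ms=1/2b
Σ=6b of 6 (140bpm 2/4) — PASS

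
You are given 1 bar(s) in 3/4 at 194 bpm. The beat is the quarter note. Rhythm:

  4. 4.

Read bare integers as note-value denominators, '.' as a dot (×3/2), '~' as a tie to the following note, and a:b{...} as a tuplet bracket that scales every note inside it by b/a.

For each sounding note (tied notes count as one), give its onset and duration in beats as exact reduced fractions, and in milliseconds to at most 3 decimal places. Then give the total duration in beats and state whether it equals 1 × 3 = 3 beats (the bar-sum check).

1) 0.0ms=0b +463.918ms=3/2b
2) 463.918ms=3/2b +463.918ms=3/2b
Σ=3b of 3 (194bpm 3/4) — PASS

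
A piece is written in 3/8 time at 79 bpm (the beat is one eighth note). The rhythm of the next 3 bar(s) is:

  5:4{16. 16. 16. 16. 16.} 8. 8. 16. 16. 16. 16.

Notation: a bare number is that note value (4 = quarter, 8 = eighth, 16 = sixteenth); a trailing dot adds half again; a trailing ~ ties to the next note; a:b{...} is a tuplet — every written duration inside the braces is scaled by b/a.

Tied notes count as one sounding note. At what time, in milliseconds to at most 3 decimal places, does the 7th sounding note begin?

note 7 onset = 9/2b = 3417.722ms

1. 0.0ms @ 0 + 455.696ms (3/5)
2. 455.696ms @ 3/5 + 455.696ms (3/5)
3. 911.392ms @ 6/5 + 455.696ms (3/5)
4. 1367.089ms @ 9/5 + 455.696ms (3/5)
5. 1822.785ms @ 12/5 + 455.696ms (3/5)
6. 2278.481ms @ 3 + 1139.241ms (3/2)
7. 3417.722ms @ 9/2 + 1139.241ms (3/2)
8. 4556.962ms @ 6 + 569.62ms (3/4)
9. 5126.582ms @ 27/4 + 569.62ms (3/4)
10. 5696.203ms @ 15/2 + 569.62ms (3/4)
11. 6265.823ms @ 33/4 + 569.62ms (3/4)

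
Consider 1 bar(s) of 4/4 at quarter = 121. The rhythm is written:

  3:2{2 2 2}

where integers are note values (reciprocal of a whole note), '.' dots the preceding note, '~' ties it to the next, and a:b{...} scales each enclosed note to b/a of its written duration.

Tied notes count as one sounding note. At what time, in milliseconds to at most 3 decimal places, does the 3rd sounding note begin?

1. 0.0ms @ 0 + 661.157ms (4/3)
2. 661.157ms @ 4/3 + 661.157ms (4/3)
3. 1322.314ms @ 8/3 + 661.157ms (4/3)

note 3 onset = 8/3b = 1322.314ms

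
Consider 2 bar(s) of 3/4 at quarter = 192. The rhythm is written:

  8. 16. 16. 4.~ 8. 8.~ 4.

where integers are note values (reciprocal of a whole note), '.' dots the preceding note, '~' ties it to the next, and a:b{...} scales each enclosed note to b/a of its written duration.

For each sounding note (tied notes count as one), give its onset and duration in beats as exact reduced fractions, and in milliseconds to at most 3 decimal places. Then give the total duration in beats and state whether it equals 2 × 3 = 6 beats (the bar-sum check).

1) 0.0ms=0b +234.375ms=3/4b
2) 234.375ms=3/4b +117.188ms=3/8b
3) 351.562ms=9/8b +117.188ms=3/8b
4) 468.75ms=3/2b +703.125ms=9/4b
5) 1171.875ms=15/4b +703.125ms=9/4b
Σ=6b of 6 (192bpm 3/4) — PASS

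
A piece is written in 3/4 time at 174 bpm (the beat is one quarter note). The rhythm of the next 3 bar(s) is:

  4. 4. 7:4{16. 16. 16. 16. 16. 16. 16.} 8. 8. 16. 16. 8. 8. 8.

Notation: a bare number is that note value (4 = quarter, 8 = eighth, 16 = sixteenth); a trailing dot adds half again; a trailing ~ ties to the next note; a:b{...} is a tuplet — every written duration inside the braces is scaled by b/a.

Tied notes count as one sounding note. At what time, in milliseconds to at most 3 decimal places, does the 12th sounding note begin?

note 12 onset = 6b = 2068.966ms

1. 0.0ms @ 0 + 517.241ms (3/2)
2. 517.241ms @ 3/2 + 517.241ms (3/2)
3. 1034.483ms @ 3 + 73.892ms (3/14)
4. 1108.374ms @ 45/14 + 73.892ms (3/14)
5. 1182.266ms @ 24/7 + 73.892ms (3/14)
6. 1256.158ms @ 51/14 + 73.892ms (3/14)
7. 1330.049ms @ 27/7 + 73.892ms (3/14)
8. 1403.941ms @ 57/14 + 73.892ms (3/14)
9. 1477.833ms @ 30/7 + 73.892ms (3/14)
10. 1551.724ms @ 9/2 + 258.621ms (3/4)
11. 1810.345ms @ 21/4 + 258.621ms (3/4)
12. 2068.966ms @ 6 + 129.31ms (3/8)
13. 2198.276ms @ 51/8 + 129.31ms (3/8)
14. 2327.586ms @ 27/4 + 258.621ms (3/4)
15. 2586.207ms @ 15/2 + 258.621ms (3/4)
16. 2844.828ms @ 33/4 + 258.621ms (3/4)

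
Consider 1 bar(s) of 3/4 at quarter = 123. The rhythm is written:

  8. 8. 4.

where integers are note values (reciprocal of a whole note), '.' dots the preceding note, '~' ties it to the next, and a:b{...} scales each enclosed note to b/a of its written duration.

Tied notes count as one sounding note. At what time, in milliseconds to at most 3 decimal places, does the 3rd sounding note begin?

1. 0.0ms @ 0 + 365.854ms (3/4)
2. 365.854ms @ 3/4 + 365.854ms (3/4)
3. 731.707ms @ 3/2 + 731.707ms (3/2)

note 3 onset = 3/2b = 731.707ms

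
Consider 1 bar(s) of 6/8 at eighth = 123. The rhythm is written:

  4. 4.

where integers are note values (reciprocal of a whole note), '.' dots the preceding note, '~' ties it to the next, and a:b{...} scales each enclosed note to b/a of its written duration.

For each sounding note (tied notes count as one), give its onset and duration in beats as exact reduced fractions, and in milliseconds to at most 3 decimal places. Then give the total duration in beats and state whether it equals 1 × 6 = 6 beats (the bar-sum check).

1) 0.0ms=0b +1463.415ms=3b
2) 1463.415ms=3b +1463.415ms=3b
Σ=6b of 6 (123bpm 6/8) — PASS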